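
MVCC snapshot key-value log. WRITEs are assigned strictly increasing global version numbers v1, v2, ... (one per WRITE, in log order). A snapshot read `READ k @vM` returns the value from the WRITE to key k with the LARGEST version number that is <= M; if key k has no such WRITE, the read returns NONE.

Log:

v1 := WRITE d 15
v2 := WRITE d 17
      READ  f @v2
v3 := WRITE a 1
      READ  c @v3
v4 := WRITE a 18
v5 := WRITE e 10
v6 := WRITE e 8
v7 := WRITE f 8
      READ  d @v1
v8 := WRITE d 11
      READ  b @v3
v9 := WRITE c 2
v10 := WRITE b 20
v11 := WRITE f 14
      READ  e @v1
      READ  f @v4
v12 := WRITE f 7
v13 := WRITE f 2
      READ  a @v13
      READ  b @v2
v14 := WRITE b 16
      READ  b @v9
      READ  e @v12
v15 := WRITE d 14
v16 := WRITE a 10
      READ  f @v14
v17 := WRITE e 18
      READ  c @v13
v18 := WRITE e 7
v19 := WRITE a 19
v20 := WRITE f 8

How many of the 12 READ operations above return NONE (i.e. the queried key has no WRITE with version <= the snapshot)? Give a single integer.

v1: WRITE d=15  (d history now [(1, 15)])
v2: WRITE d=17  (d history now [(1, 15), (2, 17)])
READ f @v2: history=[] -> no version <= 2 -> NONE
v3: WRITE a=1  (a history now [(3, 1)])
READ c @v3: history=[] -> no version <= 3 -> NONE
v4: WRITE a=18  (a history now [(3, 1), (4, 18)])
v5: WRITE e=10  (e history now [(5, 10)])
v6: WRITE e=8  (e history now [(5, 10), (6, 8)])
v7: WRITE f=8  (f history now [(7, 8)])
READ d @v1: history=[(1, 15), (2, 17)] -> pick v1 -> 15
v8: WRITE d=11  (d history now [(1, 15), (2, 17), (8, 11)])
READ b @v3: history=[] -> no version <= 3 -> NONE
v9: WRITE c=2  (c history now [(9, 2)])
v10: WRITE b=20  (b history now [(10, 20)])
v11: WRITE f=14  (f history now [(7, 8), (11, 14)])
READ e @v1: history=[(5, 10), (6, 8)] -> no version <= 1 -> NONE
READ f @v4: history=[(7, 8), (11, 14)] -> no version <= 4 -> NONE
v12: WRITE f=7  (f history now [(7, 8), (11, 14), (12, 7)])
v13: WRITE f=2  (f history now [(7, 8), (11, 14), (12, 7), (13, 2)])
READ a @v13: history=[(3, 1), (4, 18)] -> pick v4 -> 18
READ b @v2: history=[(10, 20)] -> no version <= 2 -> NONE
v14: WRITE b=16  (b history now [(10, 20), (14, 16)])
READ b @v9: history=[(10, 20), (14, 16)] -> no version <= 9 -> NONE
READ e @v12: history=[(5, 10), (6, 8)] -> pick v6 -> 8
v15: WRITE d=14  (d history now [(1, 15), (2, 17), (8, 11), (15, 14)])
v16: WRITE a=10  (a history now [(3, 1), (4, 18), (16, 10)])
READ f @v14: history=[(7, 8), (11, 14), (12, 7), (13, 2)] -> pick v13 -> 2
v17: WRITE e=18  (e history now [(5, 10), (6, 8), (17, 18)])
READ c @v13: history=[(9, 2)] -> pick v9 -> 2
v18: WRITE e=7  (e history now [(5, 10), (6, 8), (17, 18), (18, 7)])
v19: WRITE a=19  (a history now [(3, 1), (4, 18), (16, 10), (19, 19)])
v20: WRITE f=8  (f history now [(7, 8), (11, 14), (12, 7), (13, 2), (20, 8)])
Read results in order: ['NONE', 'NONE', '15', 'NONE', 'NONE', 'NONE', '18', 'NONE', 'NONE', '8', '2', '2']
NONE count = 7

Answer: 7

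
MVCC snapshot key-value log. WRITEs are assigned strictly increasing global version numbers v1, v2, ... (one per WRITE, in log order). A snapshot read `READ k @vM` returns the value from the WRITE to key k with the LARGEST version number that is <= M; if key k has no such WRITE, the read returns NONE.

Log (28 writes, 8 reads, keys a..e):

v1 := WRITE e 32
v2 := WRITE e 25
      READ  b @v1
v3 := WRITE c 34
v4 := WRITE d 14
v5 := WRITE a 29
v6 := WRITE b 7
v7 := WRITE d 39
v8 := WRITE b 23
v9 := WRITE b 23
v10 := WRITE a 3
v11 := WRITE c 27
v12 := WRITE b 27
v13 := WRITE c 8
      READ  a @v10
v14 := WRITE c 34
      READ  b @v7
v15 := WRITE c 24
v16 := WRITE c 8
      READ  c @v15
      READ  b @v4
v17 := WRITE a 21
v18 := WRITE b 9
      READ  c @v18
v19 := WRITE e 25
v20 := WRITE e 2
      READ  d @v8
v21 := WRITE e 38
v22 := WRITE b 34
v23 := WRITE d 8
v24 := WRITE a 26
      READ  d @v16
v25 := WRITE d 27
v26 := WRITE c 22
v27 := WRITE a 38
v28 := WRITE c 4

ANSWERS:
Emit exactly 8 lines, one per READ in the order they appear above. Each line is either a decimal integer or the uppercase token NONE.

v1: WRITE e=32  (e history now [(1, 32)])
v2: WRITE e=25  (e history now [(1, 32), (2, 25)])
READ b @v1: history=[] -> no version <= 1 -> NONE
v3: WRITE c=34  (c history now [(3, 34)])
v4: WRITE d=14  (d history now [(4, 14)])
v5: WRITE a=29  (a history now [(5, 29)])
v6: WRITE b=7  (b history now [(6, 7)])
v7: WRITE d=39  (d history now [(4, 14), (7, 39)])
v8: WRITE b=23  (b history now [(6, 7), (8, 23)])
v9: WRITE b=23  (b history now [(6, 7), (8, 23), (9, 23)])
v10: WRITE a=3  (a history now [(5, 29), (10, 3)])
v11: WRITE c=27  (c history now [(3, 34), (11, 27)])
v12: WRITE b=27  (b history now [(6, 7), (8, 23), (9, 23), (12, 27)])
v13: WRITE c=8  (c history now [(3, 34), (11, 27), (13, 8)])
READ a @v10: history=[(5, 29), (10, 3)] -> pick v10 -> 3
v14: WRITE c=34  (c history now [(3, 34), (11, 27), (13, 8), (14, 34)])
READ b @v7: history=[(6, 7), (8, 23), (9, 23), (12, 27)] -> pick v6 -> 7
v15: WRITE c=24  (c history now [(3, 34), (11, 27), (13, 8), (14, 34), (15, 24)])
v16: WRITE c=8  (c history now [(3, 34), (11, 27), (13, 8), (14, 34), (15, 24), (16, 8)])
READ c @v15: history=[(3, 34), (11, 27), (13, 8), (14, 34), (15, 24), (16, 8)] -> pick v15 -> 24
READ b @v4: history=[(6, 7), (8, 23), (9, 23), (12, 27)] -> no version <= 4 -> NONE
v17: WRITE a=21  (a history now [(5, 29), (10, 3), (17, 21)])
v18: WRITE b=9  (b history now [(6, 7), (8, 23), (9, 23), (12, 27), (18, 9)])
READ c @v18: history=[(3, 34), (11, 27), (13, 8), (14, 34), (15, 24), (16, 8)] -> pick v16 -> 8
v19: WRITE e=25  (e history now [(1, 32), (2, 25), (19, 25)])
v20: WRITE e=2  (e history now [(1, 32), (2, 25), (19, 25), (20, 2)])
READ d @v8: history=[(4, 14), (7, 39)] -> pick v7 -> 39
v21: WRITE e=38  (e history now [(1, 32), (2, 25), (19, 25), (20, 2), (21, 38)])
v22: WRITE b=34  (b history now [(6, 7), (8, 23), (9, 23), (12, 27), (18, 9), (22, 34)])
v23: WRITE d=8  (d history now [(4, 14), (7, 39), (23, 8)])
v24: WRITE a=26  (a history now [(5, 29), (10, 3), (17, 21), (24, 26)])
READ d @v16: history=[(4, 14), (7, 39), (23, 8)] -> pick v7 -> 39
v25: WRITE d=27  (d history now [(4, 14), (7, 39), (23, 8), (25, 27)])
v26: WRITE c=22  (c history now [(3, 34), (11, 27), (13, 8), (14, 34), (15, 24), (16, 8), (26, 22)])
v27: WRITE a=38  (a history now [(5, 29), (10, 3), (17, 21), (24, 26), (27, 38)])
v28: WRITE c=4  (c history now [(3, 34), (11, 27), (13, 8), (14, 34), (15, 24), (16, 8), (26, 22), (28, 4)])

Answer: NONE
3
7
24
NONE
8
39
39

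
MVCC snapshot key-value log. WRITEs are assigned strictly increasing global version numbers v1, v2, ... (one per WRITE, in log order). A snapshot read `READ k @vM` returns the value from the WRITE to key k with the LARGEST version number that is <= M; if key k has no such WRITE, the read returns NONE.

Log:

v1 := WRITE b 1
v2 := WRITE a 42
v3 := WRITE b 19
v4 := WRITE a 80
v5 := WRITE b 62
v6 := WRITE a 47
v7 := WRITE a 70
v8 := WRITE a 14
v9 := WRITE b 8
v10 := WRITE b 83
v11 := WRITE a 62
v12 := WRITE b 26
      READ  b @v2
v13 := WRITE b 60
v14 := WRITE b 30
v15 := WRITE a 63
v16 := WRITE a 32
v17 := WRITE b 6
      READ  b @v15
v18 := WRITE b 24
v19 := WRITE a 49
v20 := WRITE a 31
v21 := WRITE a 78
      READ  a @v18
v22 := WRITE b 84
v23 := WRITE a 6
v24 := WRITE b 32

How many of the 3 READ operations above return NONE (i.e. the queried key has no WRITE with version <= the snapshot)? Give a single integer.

v1: WRITE b=1  (b history now [(1, 1)])
v2: WRITE a=42  (a history now [(2, 42)])
v3: WRITE b=19  (b history now [(1, 1), (3, 19)])
v4: WRITE a=80  (a history now [(2, 42), (4, 80)])
v5: WRITE b=62  (b history now [(1, 1), (3, 19), (5, 62)])
v6: WRITE a=47  (a history now [(2, 42), (4, 80), (6, 47)])
v7: WRITE a=70  (a history now [(2, 42), (4, 80), (6, 47), (7, 70)])
v8: WRITE a=14  (a history now [(2, 42), (4, 80), (6, 47), (7, 70), (8, 14)])
v9: WRITE b=8  (b history now [(1, 1), (3, 19), (5, 62), (9, 8)])
v10: WRITE b=83  (b history now [(1, 1), (3, 19), (5, 62), (9, 8), (10, 83)])
v11: WRITE a=62  (a history now [(2, 42), (4, 80), (6, 47), (7, 70), (8, 14), (11, 62)])
v12: WRITE b=26  (b history now [(1, 1), (3, 19), (5, 62), (9, 8), (10, 83), (12, 26)])
READ b @v2: history=[(1, 1), (3, 19), (5, 62), (9, 8), (10, 83), (12, 26)] -> pick v1 -> 1
v13: WRITE b=60  (b history now [(1, 1), (3, 19), (5, 62), (9, 8), (10, 83), (12, 26), (13, 60)])
v14: WRITE b=30  (b history now [(1, 1), (3, 19), (5, 62), (9, 8), (10, 83), (12, 26), (13, 60), (14, 30)])
v15: WRITE a=63  (a history now [(2, 42), (4, 80), (6, 47), (7, 70), (8, 14), (11, 62), (15, 63)])
v16: WRITE a=32  (a history now [(2, 42), (4, 80), (6, 47), (7, 70), (8, 14), (11, 62), (15, 63), (16, 32)])
v17: WRITE b=6  (b history now [(1, 1), (3, 19), (5, 62), (9, 8), (10, 83), (12, 26), (13, 60), (14, 30), (17, 6)])
READ b @v15: history=[(1, 1), (3, 19), (5, 62), (9, 8), (10, 83), (12, 26), (13, 60), (14, 30), (17, 6)] -> pick v14 -> 30
v18: WRITE b=24  (b history now [(1, 1), (3, 19), (5, 62), (9, 8), (10, 83), (12, 26), (13, 60), (14, 30), (17, 6), (18, 24)])
v19: WRITE a=49  (a history now [(2, 42), (4, 80), (6, 47), (7, 70), (8, 14), (11, 62), (15, 63), (16, 32), (19, 49)])
v20: WRITE a=31  (a history now [(2, 42), (4, 80), (6, 47), (7, 70), (8, 14), (11, 62), (15, 63), (16, 32), (19, 49), (20, 31)])
v21: WRITE a=78  (a history now [(2, 42), (4, 80), (6, 47), (7, 70), (8, 14), (11, 62), (15, 63), (16, 32), (19, 49), (20, 31), (21, 78)])
READ a @v18: history=[(2, 42), (4, 80), (6, 47), (7, 70), (8, 14), (11, 62), (15, 63), (16, 32), (19, 49), (20, 31), (21, 78)] -> pick v16 -> 32
v22: WRITE b=84  (b history now [(1, 1), (3, 19), (5, 62), (9, 8), (10, 83), (12, 26), (13, 60), (14, 30), (17, 6), (18, 24), (22, 84)])
v23: WRITE a=6  (a history now [(2, 42), (4, 80), (6, 47), (7, 70), (8, 14), (11, 62), (15, 63), (16, 32), (19, 49), (20, 31), (21, 78), (23, 6)])
v24: WRITE b=32  (b history now [(1, 1), (3, 19), (5, 62), (9, 8), (10, 83), (12, 26), (13, 60), (14, 30), (17, 6), (18, 24), (22, 84), (24, 32)])
Read results in order: ['1', '30', '32']
NONE count = 0

Answer: 0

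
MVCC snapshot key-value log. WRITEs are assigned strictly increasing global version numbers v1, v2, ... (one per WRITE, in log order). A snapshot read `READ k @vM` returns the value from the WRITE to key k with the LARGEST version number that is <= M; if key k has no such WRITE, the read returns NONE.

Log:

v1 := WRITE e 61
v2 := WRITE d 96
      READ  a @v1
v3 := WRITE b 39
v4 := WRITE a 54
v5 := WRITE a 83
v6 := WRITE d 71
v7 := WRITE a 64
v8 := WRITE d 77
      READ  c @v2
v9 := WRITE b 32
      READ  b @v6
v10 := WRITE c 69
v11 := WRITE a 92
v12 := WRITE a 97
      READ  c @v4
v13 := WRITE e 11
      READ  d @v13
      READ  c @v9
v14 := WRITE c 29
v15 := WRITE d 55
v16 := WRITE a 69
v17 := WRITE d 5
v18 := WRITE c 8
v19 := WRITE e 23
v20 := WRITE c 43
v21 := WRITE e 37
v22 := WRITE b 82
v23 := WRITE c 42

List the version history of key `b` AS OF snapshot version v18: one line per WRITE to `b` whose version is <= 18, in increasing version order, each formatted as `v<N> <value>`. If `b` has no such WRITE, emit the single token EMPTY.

Scan writes for key=b with version <= 18:
  v1 WRITE e 61 -> skip
  v2 WRITE d 96 -> skip
  v3 WRITE b 39 -> keep
  v4 WRITE a 54 -> skip
  v5 WRITE a 83 -> skip
  v6 WRITE d 71 -> skip
  v7 WRITE a 64 -> skip
  v8 WRITE d 77 -> skip
  v9 WRITE b 32 -> keep
  v10 WRITE c 69 -> skip
  v11 WRITE a 92 -> skip
  v12 WRITE a 97 -> skip
  v13 WRITE e 11 -> skip
  v14 WRITE c 29 -> skip
  v15 WRITE d 55 -> skip
  v16 WRITE a 69 -> skip
  v17 WRITE d 5 -> skip
  v18 WRITE c 8 -> skip
  v19 WRITE e 23 -> skip
  v20 WRITE c 43 -> skip
  v21 WRITE e 37 -> skip
  v22 WRITE b 82 -> drop (> snap)
  v23 WRITE c 42 -> skip
Collected: [(3, 39), (9, 32)]

Answer: v3 39
v9 32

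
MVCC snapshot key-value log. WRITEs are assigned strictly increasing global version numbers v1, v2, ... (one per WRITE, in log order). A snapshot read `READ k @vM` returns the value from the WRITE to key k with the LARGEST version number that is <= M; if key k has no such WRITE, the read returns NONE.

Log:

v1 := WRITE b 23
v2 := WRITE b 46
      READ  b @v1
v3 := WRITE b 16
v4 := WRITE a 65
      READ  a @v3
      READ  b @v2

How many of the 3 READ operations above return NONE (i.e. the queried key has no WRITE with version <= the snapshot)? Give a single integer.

v1: WRITE b=23  (b history now [(1, 23)])
v2: WRITE b=46  (b history now [(1, 23), (2, 46)])
READ b @v1: history=[(1, 23), (2, 46)] -> pick v1 -> 23
v3: WRITE b=16  (b history now [(1, 23), (2, 46), (3, 16)])
v4: WRITE a=65  (a history now [(4, 65)])
READ a @v3: history=[(4, 65)] -> no version <= 3 -> NONE
READ b @v2: history=[(1, 23), (2, 46), (3, 16)] -> pick v2 -> 46
Read results in order: ['23', 'NONE', '46']
NONE count = 1

Answer: 1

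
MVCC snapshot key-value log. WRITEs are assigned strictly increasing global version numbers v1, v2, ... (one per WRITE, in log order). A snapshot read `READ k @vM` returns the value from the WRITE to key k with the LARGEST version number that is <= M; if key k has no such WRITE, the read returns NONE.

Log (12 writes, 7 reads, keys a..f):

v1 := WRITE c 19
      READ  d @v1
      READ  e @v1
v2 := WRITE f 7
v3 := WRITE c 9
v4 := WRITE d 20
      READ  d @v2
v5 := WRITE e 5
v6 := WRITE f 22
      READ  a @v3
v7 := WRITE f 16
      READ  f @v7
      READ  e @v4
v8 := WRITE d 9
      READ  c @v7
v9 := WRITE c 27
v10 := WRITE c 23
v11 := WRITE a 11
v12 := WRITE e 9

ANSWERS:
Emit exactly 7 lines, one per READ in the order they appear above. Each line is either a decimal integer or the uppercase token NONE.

Answer: NONE
NONE
NONE
NONE
16
NONE
9

Derivation:
v1: WRITE c=19  (c history now [(1, 19)])
READ d @v1: history=[] -> no version <= 1 -> NONE
READ e @v1: history=[] -> no version <= 1 -> NONE
v2: WRITE f=7  (f history now [(2, 7)])
v3: WRITE c=9  (c history now [(1, 19), (3, 9)])
v4: WRITE d=20  (d history now [(4, 20)])
READ d @v2: history=[(4, 20)] -> no version <= 2 -> NONE
v5: WRITE e=5  (e history now [(5, 5)])
v6: WRITE f=22  (f history now [(2, 7), (6, 22)])
READ a @v3: history=[] -> no version <= 3 -> NONE
v7: WRITE f=16  (f history now [(2, 7), (6, 22), (7, 16)])
READ f @v7: history=[(2, 7), (6, 22), (7, 16)] -> pick v7 -> 16
READ e @v4: history=[(5, 5)] -> no version <= 4 -> NONE
v8: WRITE d=9  (d history now [(4, 20), (8, 9)])
READ c @v7: history=[(1, 19), (3, 9)] -> pick v3 -> 9
v9: WRITE c=27  (c history now [(1, 19), (3, 9), (9, 27)])
v10: WRITE c=23  (c history now [(1, 19), (3, 9), (9, 27), (10, 23)])
v11: WRITE a=11  (a history now [(11, 11)])
v12: WRITE e=9  (e history now [(5, 5), (12, 9)])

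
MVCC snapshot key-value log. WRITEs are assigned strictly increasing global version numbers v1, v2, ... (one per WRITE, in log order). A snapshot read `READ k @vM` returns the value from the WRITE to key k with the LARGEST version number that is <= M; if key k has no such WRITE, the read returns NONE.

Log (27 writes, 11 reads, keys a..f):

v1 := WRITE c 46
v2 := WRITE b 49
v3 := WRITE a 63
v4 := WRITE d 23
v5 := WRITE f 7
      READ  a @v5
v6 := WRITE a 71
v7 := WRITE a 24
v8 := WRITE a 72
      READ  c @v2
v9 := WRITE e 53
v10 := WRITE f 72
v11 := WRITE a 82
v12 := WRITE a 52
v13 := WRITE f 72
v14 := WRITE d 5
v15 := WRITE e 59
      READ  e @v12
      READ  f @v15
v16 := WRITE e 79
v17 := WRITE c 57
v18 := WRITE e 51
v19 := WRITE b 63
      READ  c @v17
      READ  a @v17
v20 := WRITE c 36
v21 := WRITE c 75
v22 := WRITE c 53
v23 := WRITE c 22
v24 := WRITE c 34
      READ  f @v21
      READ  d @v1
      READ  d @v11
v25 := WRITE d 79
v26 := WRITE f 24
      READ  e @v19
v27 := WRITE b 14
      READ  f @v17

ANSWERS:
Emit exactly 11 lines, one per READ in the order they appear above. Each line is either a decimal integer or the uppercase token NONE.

Answer: 63
46
53
72
57
52
72
NONE
23
51
72

Derivation:
v1: WRITE c=46  (c history now [(1, 46)])
v2: WRITE b=49  (b history now [(2, 49)])
v3: WRITE a=63  (a history now [(3, 63)])
v4: WRITE d=23  (d history now [(4, 23)])
v5: WRITE f=7  (f history now [(5, 7)])
READ a @v5: history=[(3, 63)] -> pick v3 -> 63
v6: WRITE a=71  (a history now [(3, 63), (6, 71)])
v7: WRITE a=24  (a history now [(3, 63), (6, 71), (7, 24)])
v8: WRITE a=72  (a history now [(3, 63), (6, 71), (7, 24), (8, 72)])
READ c @v2: history=[(1, 46)] -> pick v1 -> 46
v9: WRITE e=53  (e history now [(9, 53)])
v10: WRITE f=72  (f history now [(5, 7), (10, 72)])
v11: WRITE a=82  (a history now [(3, 63), (6, 71), (7, 24), (8, 72), (11, 82)])
v12: WRITE a=52  (a history now [(3, 63), (6, 71), (7, 24), (8, 72), (11, 82), (12, 52)])
v13: WRITE f=72  (f history now [(5, 7), (10, 72), (13, 72)])
v14: WRITE d=5  (d history now [(4, 23), (14, 5)])
v15: WRITE e=59  (e history now [(9, 53), (15, 59)])
READ e @v12: history=[(9, 53), (15, 59)] -> pick v9 -> 53
READ f @v15: history=[(5, 7), (10, 72), (13, 72)] -> pick v13 -> 72
v16: WRITE e=79  (e history now [(9, 53), (15, 59), (16, 79)])
v17: WRITE c=57  (c history now [(1, 46), (17, 57)])
v18: WRITE e=51  (e history now [(9, 53), (15, 59), (16, 79), (18, 51)])
v19: WRITE b=63  (b history now [(2, 49), (19, 63)])
READ c @v17: history=[(1, 46), (17, 57)] -> pick v17 -> 57
READ a @v17: history=[(3, 63), (6, 71), (7, 24), (8, 72), (11, 82), (12, 52)] -> pick v12 -> 52
v20: WRITE c=36  (c history now [(1, 46), (17, 57), (20, 36)])
v21: WRITE c=75  (c history now [(1, 46), (17, 57), (20, 36), (21, 75)])
v22: WRITE c=53  (c history now [(1, 46), (17, 57), (20, 36), (21, 75), (22, 53)])
v23: WRITE c=22  (c history now [(1, 46), (17, 57), (20, 36), (21, 75), (22, 53), (23, 22)])
v24: WRITE c=34  (c history now [(1, 46), (17, 57), (20, 36), (21, 75), (22, 53), (23, 22), (24, 34)])
READ f @v21: history=[(5, 7), (10, 72), (13, 72)] -> pick v13 -> 72
READ d @v1: history=[(4, 23), (14, 5)] -> no version <= 1 -> NONE
READ d @v11: history=[(4, 23), (14, 5)] -> pick v4 -> 23
v25: WRITE d=79  (d history now [(4, 23), (14, 5), (25, 79)])
v26: WRITE f=24  (f history now [(5, 7), (10, 72), (13, 72), (26, 24)])
READ e @v19: history=[(9, 53), (15, 59), (16, 79), (18, 51)] -> pick v18 -> 51
v27: WRITE b=14  (b history now [(2, 49), (19, 63), (27, 14)])
READ f @v17: history=[(5, 7), (10, 72), (13, 72), (26, 24)] -> pick v13 -> 72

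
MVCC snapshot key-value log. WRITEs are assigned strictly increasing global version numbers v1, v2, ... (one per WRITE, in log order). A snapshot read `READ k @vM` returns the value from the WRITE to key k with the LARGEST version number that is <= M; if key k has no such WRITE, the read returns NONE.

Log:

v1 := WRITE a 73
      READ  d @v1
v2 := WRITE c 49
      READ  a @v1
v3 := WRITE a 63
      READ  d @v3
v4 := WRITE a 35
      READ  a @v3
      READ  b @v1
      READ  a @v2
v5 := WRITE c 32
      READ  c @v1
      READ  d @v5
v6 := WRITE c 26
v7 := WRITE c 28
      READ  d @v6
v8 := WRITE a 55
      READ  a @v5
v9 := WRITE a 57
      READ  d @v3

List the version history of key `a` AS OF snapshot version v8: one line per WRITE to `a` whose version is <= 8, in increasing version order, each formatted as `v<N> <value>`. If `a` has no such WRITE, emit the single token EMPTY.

Answer: v1 73
v3 63
v4 35
v8 55

Derivation:
Scan writes for key=a with version <= 8:
  v1 WRITE a 73 -> keep
  v2 WRITE c 49 -> skip
  v3 WRITE a 63 -> keep
  v4 WRITE a 35 -> keep
  v5 WRITE c 32 -> skip
  v6 WRITE c 26 -> skip
  v7 WRITE c 28 -> skip
  v8 WRITE a 55 -> keep
  v9 WRITE a 57 -> drop (> snap)
Collected: [(1, 73), (3, 63), (4, 35), (8, 55)]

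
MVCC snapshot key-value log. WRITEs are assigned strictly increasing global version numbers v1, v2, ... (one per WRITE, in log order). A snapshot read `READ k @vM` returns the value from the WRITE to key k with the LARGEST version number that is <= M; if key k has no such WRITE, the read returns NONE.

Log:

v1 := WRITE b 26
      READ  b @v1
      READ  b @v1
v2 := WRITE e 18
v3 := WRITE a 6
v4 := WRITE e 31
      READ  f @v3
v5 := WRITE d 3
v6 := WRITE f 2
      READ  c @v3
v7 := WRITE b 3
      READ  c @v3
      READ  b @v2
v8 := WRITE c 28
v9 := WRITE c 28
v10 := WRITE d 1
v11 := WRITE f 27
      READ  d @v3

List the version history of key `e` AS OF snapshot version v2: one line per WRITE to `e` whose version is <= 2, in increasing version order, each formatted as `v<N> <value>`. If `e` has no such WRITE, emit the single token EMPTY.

Answer: v2 18

Derivation:
Scan writes for key=e with version <= 2:
  v1 WRITE b 26 -> skip
  v2 WRITE e 18 -> keep
  v3 WRITE a 6 -> skip
  v4 WRITE e 31 -> drop (> snap)
  v5 WRITE d 3 -> skip
  v6 WRITE f 2 -> skip
  v7 WRITE b 3 -> skip
  v8 WRITE c 28 -> skip
  v9 WRITE c 28 -> skip
  v10 WRITE d 1 -> skip
  v11 WRITE f 27 -> skip
Collected: [(2, 18)]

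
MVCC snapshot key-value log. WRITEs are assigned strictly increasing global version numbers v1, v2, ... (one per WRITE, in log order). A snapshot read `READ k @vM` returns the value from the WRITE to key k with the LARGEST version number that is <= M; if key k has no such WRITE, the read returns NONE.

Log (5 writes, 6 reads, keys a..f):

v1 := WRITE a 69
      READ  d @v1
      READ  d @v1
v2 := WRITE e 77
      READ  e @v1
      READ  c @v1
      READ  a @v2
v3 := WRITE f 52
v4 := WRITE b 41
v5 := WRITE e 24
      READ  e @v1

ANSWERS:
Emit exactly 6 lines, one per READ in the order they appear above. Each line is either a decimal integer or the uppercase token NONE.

v1: WRITE a=69  (a history now [(1, 69)])
READ d @v1: history=[] -> no version <= 1 -> NONE
READ d @v1: history=[] -> no version <= 1 -> NONE
v2: WRITE e=77  (e history now [(2, 77)])
READ e @v1: history=[(2, 77)] -> no version <= 1 -> NONE
READ c @v1: history=[] -> no version <= 1 -> NONE
READ a @v2: history=[(1, 69)] -> pick v1 -> 69
v3: WRITE f=52  (f history now [(3, 52)])
v4: WRITE b=41  (b history now [(4, 41)])
v5: WRITE e=24  (e history now [(2, 77), (5, 24)])
READ e @v1: history=[(2, 77), (5, 24)] -> no version <= 1 -> NONE

Answer: NONE
NONE
NONE
NONE
69
NONE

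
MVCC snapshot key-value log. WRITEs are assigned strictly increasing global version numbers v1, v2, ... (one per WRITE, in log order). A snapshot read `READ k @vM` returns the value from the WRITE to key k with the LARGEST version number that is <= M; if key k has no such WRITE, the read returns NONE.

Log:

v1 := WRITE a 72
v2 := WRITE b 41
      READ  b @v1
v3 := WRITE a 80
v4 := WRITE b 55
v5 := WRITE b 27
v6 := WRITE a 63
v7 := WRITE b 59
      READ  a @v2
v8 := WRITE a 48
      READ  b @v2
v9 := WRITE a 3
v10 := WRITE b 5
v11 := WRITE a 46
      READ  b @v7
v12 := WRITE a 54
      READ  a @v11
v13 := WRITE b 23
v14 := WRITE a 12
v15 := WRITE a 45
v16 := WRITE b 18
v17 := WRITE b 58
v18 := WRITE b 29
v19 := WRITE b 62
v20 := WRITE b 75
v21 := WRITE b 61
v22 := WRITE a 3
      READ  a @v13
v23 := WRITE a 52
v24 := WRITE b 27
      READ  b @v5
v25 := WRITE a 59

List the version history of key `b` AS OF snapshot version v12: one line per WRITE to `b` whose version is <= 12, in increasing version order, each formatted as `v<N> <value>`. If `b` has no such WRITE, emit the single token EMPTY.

Scan writes for key=b with version <= 12:
  v1 WRITE a 72 -> skip
  v2 WRITE b 41 -> keep
  v3 WRITE a 80 -> skip
  v4 WRITE b 55 -> keep
  v5 WRITE b 27 -> keep
  v6 WRITE a 63 -> skip
  v7 WRITE b 59 -> keep
  v8 WRITE a 48 -> skip
  v9 WRITE a 3 -> skip
  v10 WRITE b 5 -> keep
  v11 WRITE a 46 -> skip
  v12 WRITE a 54 -> skip
  v13 WRITE b 23 -> drop (> snap)
  v14 WRITE a 12 -> skip
  v15 WRITE a 45 -> skip
  v16 WRITE b 18 -> drop (> snap)
  v17 WRITE b 58 -> drop (> snap)
  v18 WRITE b 29 -> drop (> snap)
  v19 WRITE b 62 -> drop (> snap)
  v20 WRITE b 75 -> drop (> snap)
  v21 WRITE b 61 -> drop (> snap)
  v22 WRITE a 3 -> skip
  v23 WRITE a 52 -> skip
  v24 WRITE b 27 -> drop (> snap)
  v25 WRITE a 59 -> skip
Collected: [(2, 41), (4, 55), (5, 27), (7, 59), (10, 5)]

Answer: v2 41
v4 55
v5 27
v7 59
v10 5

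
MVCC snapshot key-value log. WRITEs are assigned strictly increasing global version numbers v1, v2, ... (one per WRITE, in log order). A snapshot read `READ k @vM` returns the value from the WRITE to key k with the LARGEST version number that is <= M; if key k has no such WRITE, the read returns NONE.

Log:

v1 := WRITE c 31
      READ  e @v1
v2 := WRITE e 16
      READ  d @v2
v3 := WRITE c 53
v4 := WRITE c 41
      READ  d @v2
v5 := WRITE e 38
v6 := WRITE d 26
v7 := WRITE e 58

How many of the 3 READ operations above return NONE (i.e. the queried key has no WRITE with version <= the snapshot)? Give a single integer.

Answer: 3

Derivation:
v1: WRITE c=31  (c history now [(1, 31)])
READ e @v1: history=[] -> no version <= 1 -> NONE
v2: WRITE e=16  (e history now [(2, 16)])
READ d @v2: history=[] -> no version <= 2 -> NONE
v3: WRITE c=53  (c history now [(1, 31), (3, 53)])
v4: WRITE c=41  (c history now [(1, 31), (3, 53), (4, 41)])
READ d @v2: history=[] -> no version <= 2 -> NONE
v5: WRITE e=38  (e history now [(2, 16), (5, 38)])
v6: WRITE d=26  (d history now [(6, 26)])
v7: WRITE e=58  (e history now [(2, 16), (5, 38), (7, 58)])
Read results in order: ['NONE', 'NONE', 'NONE']
NONE count = 3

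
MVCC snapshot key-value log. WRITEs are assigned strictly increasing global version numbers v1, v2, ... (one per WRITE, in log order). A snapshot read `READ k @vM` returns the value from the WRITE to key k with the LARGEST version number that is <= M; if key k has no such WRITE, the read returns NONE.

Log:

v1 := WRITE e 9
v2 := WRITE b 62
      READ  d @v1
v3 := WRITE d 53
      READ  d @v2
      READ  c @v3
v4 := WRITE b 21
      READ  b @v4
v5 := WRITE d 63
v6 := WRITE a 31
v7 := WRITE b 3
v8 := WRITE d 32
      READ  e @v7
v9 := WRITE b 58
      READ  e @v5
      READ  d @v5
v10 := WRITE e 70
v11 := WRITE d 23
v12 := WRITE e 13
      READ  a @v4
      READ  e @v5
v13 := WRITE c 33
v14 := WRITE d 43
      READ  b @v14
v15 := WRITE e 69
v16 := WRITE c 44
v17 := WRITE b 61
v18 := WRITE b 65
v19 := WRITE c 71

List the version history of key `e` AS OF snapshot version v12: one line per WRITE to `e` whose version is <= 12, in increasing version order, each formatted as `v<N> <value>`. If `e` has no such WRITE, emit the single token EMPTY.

Scan writes for key=e with version <= 12:
  v1 WRITE e 9 -> keep
  v2 WRITE b 62 -> skip
  v3 WRITE d 53 -> skip
  v4 WRITE b 21 -> skip
  v5 WRITE d 63 -> skip
  v6 WRITE a 31 -> skip
  v7 WRITE b 3 -> skip
  v8 WRITE d 32 -> skip
  v9 WRITE b 58 -> skip
  v10 WRITE e 70 -> keep
  v11 WRITE d 23 -> skip
  v12 WRITE e 13 -> keep
  v13 WRITE c 33 -> skip
  v14 WRITE d 43 -> skip
  v15 WRITE e 69 -> drop (> snap)
  v16 WRITE c 44 -> skip
  v17 WRITE b 61 -> skip
  v18 WRITE b 65 -> skip
  v19 WRITE c 71 -> skip
Collected: [(1, 9), (10, 70), (12, 13)]

Answer: v1 9
v10 70
v12 13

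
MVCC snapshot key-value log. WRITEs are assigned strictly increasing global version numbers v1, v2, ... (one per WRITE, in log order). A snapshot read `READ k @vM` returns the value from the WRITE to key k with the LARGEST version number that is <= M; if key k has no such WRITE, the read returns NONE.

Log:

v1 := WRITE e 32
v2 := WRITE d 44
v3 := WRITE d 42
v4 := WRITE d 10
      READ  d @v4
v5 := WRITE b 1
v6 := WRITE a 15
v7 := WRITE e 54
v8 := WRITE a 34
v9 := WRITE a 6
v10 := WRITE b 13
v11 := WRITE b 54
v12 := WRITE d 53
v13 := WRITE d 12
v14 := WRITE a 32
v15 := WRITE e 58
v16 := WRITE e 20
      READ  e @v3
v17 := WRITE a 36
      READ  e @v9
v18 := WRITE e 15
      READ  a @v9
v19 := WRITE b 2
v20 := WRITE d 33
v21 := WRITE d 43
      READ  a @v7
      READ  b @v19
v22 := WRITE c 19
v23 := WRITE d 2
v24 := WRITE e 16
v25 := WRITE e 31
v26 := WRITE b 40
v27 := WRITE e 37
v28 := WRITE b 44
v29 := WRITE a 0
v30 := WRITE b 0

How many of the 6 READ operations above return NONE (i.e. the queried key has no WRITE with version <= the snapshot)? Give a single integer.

Answer: 0

Derivation:
v1: WRITE e=32  (e history now [(1, 32)])
v2: WRITE d=44  (d history now [(2, 44)])
v3: WRITE d=42  (d history now [(2, 44), (3, 42)])
v4: WRITE d=10  (d history now [(2, 44), (3, 42), (4, 10)])
READ d @v4: history=[(2, 44), (3, 42), (4, 10)] -> pick v4 -> 10
v5: WRITE b=1  (b history now [(5, 1)])
v6: WRITE a=15  (a history now [(6, 15)])
v7: WRITE e=54  (e history now [(1, 32), (7, 54)])
v8: WRITE a=34  (a history now [(6, 15), (8, 34)])
v9: WRITE a=6  (a history now [(6, 15), (8, 34), (9, 6)])
v10: WRITE b=13  (b history now [(5, 1), (10, 13)])
v11: WRITE b=54  (b history now [(5, 1), (10, 13), (11, 54)])
v12: WRITE d=53  (d history now [(2, 44), (3, 42), (4, 10), (12, 53)])
v13: WRITE d=12  (d history now [(2, 44), (3, 42), (4, 10), (12, 53), (13, 12)])
v14: WRITE a=32  (a history now [(6, 15), (8, 34), (9, 6), (14, 32)])
v15: WRITE e=58  (e history now [(1, 32), (7, 54), (15, 58)])
v16: WRITE e=20  (e history now [(1, 32), (7, 54), (15, 58), (16, 20)])
READ e @v3: history=[(1, 32), (7, 54), (15, 58), (16, 20)] -> pick v1 -> 32
v17: WRITE a=36  (a history now [(6, 15), (8, 34), (9, 6), (14, 32), (17, 36)])
READ e @v9: history=[(1, 32), (7, 54), (15, 58), (16, 20)] -> pick v7 -> 54
v18: WRITE e=15  (e history now [(1, 32), (7, 54), (15, 58), (16, 20), (18, 15)])
READ a @v9: history=[(6, 15), (8, 34), (9, 6), (14, 32), (17, 36)] -> pick v9 -> 6
v19: WRITE b=2  (b history now [(5, 1), (10, 13), (11, 54), (19, 2)])
v20: WRITE d=33  (d history now [(2, 44), (3, 42), (4, 10), (12, 53), (13, 12), (20, 33)])
v21: WRITE d=43  (d history now [(2, 44), (3, 42), (4, 10), (12, 53), (13, 12), (20, 33), (21, 43)])
READ a @v7: history=[(6, 15), (8, 34), (9, 6), (14, 32), (17, 36)] -> pick v6 -> 15
READ b @v19: history=[(5, 1), (10, 13), (11, 54), (19, 2)] -> pick v19 -> 2
v22: WRITE c=19  (c history now [(22, 19)])
v23: WRITE d=2  (d history now [(2, 44), (3, 42), (4, 10), (12, 53), (13, 12), (20, 33), (21, 43), (23, 2)])
v24: WRITE e=16  (e history now [(1, 32), (7, 54), (15, 58), (16, 20), (18, 15), (24, 16)])
v25: WRITE e=31  (e history now [(1, 32), (7, 54), (15, 58), (16, 20), (18, 15), (24, 16), (25, 31)])
v26: WRITE b=40  (b history now [(5, 1), (10, 13), (11, 54), (19, 2), (26, 40)])
v27: WRITE e=37  (e history now [(1, 32), (7, 54), (15, 58), (16, 20), (18, 15), (24, 16), (25, 31), (27, 37)])
v28: WRITE b=44  (b history now [(5, 1), (10, 13), (11, 54), (19, 2), (26, 40), (28, 44)])
v29: WRITE a=0  (a history now [(6, 15), (8, 34), (9, 6), (14, 32), (17, 36), (29, 0)])
v30: WRITE b=0  (b history now [(5, 1), (10, 13), (11, 54), (19, 2), (26, 40), (28, 44), (30, 0)])
Read results in order: ['10', '32', '54', '6', '15', '2']
NONE count = 0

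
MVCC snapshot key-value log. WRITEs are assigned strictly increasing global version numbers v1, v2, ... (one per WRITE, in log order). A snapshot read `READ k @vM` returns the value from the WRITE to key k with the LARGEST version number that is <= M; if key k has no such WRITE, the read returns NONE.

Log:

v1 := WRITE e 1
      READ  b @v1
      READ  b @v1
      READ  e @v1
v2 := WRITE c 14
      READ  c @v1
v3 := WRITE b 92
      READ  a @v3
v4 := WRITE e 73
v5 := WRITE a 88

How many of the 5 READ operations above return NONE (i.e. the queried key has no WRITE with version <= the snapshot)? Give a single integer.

Answer: 4

Derivation:
v1: WRITE e=1  (e history now [(1, 1)])
READ b @v1: history=[] -> no version <= 1 -> NONE
READ b @v1: history=[] -> no version <= 1 -> NONE
READ e @v1: history=[(1, 1)] -> pick v1 -> 1
v2: WRITE c=14  (c history now [(2, 14)])
READ c @v1: history=[(2, 14)] -> no version <= 1 -> NONE
v3: WRITE b=92  (b history now [(3, 92)])
READ a @v3: history=[] -> no version <= 3 -> NONE
v4: WRITE e=73  (e history now [(1, 1), (4, 73)])
v5: WRITE a=88  (a history now [(5, 88)])
Read results in order: ['NONE', 'NONE', '1', 'NONE', 'NONE']
NONE count = 4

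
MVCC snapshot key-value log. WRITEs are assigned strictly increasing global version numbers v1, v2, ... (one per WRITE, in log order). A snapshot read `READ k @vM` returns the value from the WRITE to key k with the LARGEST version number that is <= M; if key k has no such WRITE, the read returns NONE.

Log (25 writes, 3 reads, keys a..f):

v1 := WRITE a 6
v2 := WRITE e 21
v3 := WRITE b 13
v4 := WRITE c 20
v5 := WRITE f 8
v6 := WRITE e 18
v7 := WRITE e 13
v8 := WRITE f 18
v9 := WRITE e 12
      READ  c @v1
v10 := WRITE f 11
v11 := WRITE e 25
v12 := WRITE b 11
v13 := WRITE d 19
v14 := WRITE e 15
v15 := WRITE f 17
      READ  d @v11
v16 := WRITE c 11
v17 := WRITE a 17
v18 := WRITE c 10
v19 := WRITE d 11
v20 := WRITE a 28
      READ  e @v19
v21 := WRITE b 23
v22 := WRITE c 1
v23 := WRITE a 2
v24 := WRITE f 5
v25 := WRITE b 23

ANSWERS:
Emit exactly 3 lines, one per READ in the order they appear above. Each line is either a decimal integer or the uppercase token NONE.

v1: WRITE a=6  (a history now [(1, 6)])
v2: WRITE e=21  (e history now [(2, 21)])
v3: WRITE b=13  (b history now [(3, 13)])
v4: WRITE c=20  (c history now [(4, 20)])
v5: WRITE f=8  (f history now [(5, 8)])
v6: WRITE e=18  (e history now [(2, 21), (6, 18)])
v7: WRITE e=13  (e history now [(2, 21), (6, 18), (7, 13)])
v8: WRITE f=18  (f history now [(5, 8), (8, 18)])
v9: WRITE e=12  (e history now [(2, 21), (6, 18), (7, 13), (9, 12)])
READ c @v1: history=[(4, 20)] -> no version <= 1 -> NONE
v10: WRITE f=11  (f history now [(5, 8), (8, 18), (10, 11)])
v11: WRITE e=25  (e history now [(2, 21), (6, 18), (7, 13), (9, 12), (11, 25)])
v12: WRITE b=11  (b history now [(3, 13), (12, 11)])
v13: WRITE d=19  (d history now [(13, 19)])
v14: WRITE e=15  (e history now [(2, 21), (6, 18), (7, 13), (9, 12), (11, 25), (14, 15)])
v15: WRITE f=17  (f history now [(5, 8), (8, 18), (10, 11), (15, 17)])
READ d @v11: history=[(13, 19)] -> no version <= 11 -> NONE
v16: WRITE c=11  (c history now [(4, 20), (16, 11)])
v17: WRITE a=17  (a history now [(1, 6), (17, 17)])
v18: WRITE c=10  (c history now [(4, 20), (16, 11), (18, 10)])
v19: WRITE d=11  (d history now [(13, 19), (19, 11)])
v20: WRITE a=28  (a history now [(1, 6), (17, 17), (20, 28)])
READ e @v19: history=[(2, 21), (6, 18), (7, 13), (9, 12), (11, 25), (14, 15)] -> pick v14 -> 15
v21: WRITE b=23  (b history now [(3, 13), (12, 11), (21, 23)])
v22: WRITE c=1  (c history now [(4, 20), (16, 11), (18, 10), (22, 1)])
v23: WRITE a=2  (a history now [(1, 6), (17, 17), (20, 28), (23, 2)])
v24: WRITE f=5  (f history now [(5, 8), (8, 18), (10, 11), (15, 17), (24, 5)])
v25: WRITE b=23  (b history now [(3, 13), (12, 11), (21, 23), (25, 23)])

Answer: NONE
NONE
15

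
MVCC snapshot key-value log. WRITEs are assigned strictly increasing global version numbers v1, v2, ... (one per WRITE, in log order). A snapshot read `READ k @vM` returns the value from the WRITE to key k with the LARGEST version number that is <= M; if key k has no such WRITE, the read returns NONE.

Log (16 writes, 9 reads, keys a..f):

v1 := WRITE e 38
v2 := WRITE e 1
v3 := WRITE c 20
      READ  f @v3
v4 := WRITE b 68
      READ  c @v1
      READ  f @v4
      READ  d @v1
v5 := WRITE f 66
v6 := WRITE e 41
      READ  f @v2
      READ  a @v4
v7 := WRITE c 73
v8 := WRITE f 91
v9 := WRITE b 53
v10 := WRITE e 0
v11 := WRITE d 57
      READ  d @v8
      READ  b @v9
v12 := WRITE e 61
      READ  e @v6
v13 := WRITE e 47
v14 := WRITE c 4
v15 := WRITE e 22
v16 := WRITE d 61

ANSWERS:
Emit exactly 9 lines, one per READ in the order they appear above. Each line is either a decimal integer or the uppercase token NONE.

v1: WRITE e=38  (e history now [(1, 38)])
v2: WRITE e=1  (e history now [(1, 38), (2, 1)])
v3: WRITE c=20  (c history now [(3, 20)])
READ f @v3: history=[] -> no version <= 3 -> NONE
v4: WRITE b=68  (b history now [(4, 68)])
READ c @v1: history=[(3, 20)] -> no version <= 1 -> NONE
READ f @v4: history=[] -> no version <= 4 -> NONE
READ d @v1: history=[] -> no version <= 1 -> NONE
v5: WRITE f=66  (f history now [(5, 66)])
v6: WRITE e=41  (e history now [(1, 38), (2, 1), (6, 41)])
READ f @v2: history=[(5, 66)] -> no version <= 2 -> NONE
READ a @v4: history=[] -> no version <= 4 -> NONE
v7: WRITE c=73  (c history now [(3, 20), (7, 73)])
v8: WRITE f=91  (f history now [(5, 66), (8, 91)])
v9: WRITE b=53  (b history now [(4, 68), (9, 53)])
v10: WRITE e=0  (e history now [(1, 38), (2, 1), (6, 41), (10, 0)])
v11: WRITE d=57  (d history now [(11, 57)])
READ d @v8: history=[(11, 57)] -> no version <= 8 -> NONE
READ b @v9: history=[(4, 68), (9, 53)] -> pick v9 -> 53
v12: WRITE e=61  (e history now [(1, 38), (2, 1), (6, 41), (10, 0), (12, 61)])
READ e @v6: history=[(1, 38), (2, 1), (6, 41), (10, 0), (12, 61)] -> pick v6 -> 41
v13: WRITE e=47  (e history now [(1, 38), (2, 1), (6, 41), (10, 0), (12, 61), (13, 47)])
v14: WRITE c=4  (c history now [(3, 20), (7, 73), (14, 4)])
v15: WRITE e=22  (e history now [(1, 38), (2, 1), (6, 41), (10, 0), (12, 61), (13, 47), (15, 22)])
v16: WRITE d=61  (d history now [(11, 57), (16, 61)])

Answer: NONE
NONE
NONE
NONE
NONE
NONE
NONE
53
41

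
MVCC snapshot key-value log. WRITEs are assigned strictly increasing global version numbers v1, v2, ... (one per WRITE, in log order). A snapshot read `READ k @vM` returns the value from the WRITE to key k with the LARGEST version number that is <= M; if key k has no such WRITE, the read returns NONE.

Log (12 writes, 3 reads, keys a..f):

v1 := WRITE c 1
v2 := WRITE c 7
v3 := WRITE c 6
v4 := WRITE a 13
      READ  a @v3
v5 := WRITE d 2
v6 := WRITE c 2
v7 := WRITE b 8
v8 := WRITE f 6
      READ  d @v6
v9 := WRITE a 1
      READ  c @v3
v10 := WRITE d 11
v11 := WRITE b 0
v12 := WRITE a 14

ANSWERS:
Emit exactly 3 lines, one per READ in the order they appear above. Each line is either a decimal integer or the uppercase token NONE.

Answer: NONE
2
6

Derivation:
v1: WRITE c=1  (c history now [(1, 1)])
v2: WRITE c=7  (c history now [(1, 1), (2, 7)])
v3: WRITE c=6  (c history now [(1, 1), (2, 7), (3, 6)])
v4: WRITE a=13  (a history now [(4, 13)])
READ a @v3: history=[(4, 13)] -> no version <= 3 -> NONE
v5: WRITE d=2  (d history now [(5, 2)])
v6: WRITE c=2  (c history now [(1, 1), (2, 7), (3, 6), (6, 2)])
v7: WRITE b=8  (b history now [(7, 8)])
v8: WRITE f=6  (f history now [(8, 6)])
READ d @v6: history=[(5, 2)] -> pick v5 -> 2
v9: WRITE a=1  (a history now [(4, 13), (9, 1)])
READ c @v3: history=[(1, 1), (2, 7), (3, 6), (6, 2)] -> pick v3 -> 6
v10: WRITE d=11  (d history now [(5, 2), (10, 11)])
v11: WRITE b=0  (b history now [(7, 8), (11, 0)])
v12: WRITE a=14  (a history now [(4, 13), (9, 1), (12, 14)])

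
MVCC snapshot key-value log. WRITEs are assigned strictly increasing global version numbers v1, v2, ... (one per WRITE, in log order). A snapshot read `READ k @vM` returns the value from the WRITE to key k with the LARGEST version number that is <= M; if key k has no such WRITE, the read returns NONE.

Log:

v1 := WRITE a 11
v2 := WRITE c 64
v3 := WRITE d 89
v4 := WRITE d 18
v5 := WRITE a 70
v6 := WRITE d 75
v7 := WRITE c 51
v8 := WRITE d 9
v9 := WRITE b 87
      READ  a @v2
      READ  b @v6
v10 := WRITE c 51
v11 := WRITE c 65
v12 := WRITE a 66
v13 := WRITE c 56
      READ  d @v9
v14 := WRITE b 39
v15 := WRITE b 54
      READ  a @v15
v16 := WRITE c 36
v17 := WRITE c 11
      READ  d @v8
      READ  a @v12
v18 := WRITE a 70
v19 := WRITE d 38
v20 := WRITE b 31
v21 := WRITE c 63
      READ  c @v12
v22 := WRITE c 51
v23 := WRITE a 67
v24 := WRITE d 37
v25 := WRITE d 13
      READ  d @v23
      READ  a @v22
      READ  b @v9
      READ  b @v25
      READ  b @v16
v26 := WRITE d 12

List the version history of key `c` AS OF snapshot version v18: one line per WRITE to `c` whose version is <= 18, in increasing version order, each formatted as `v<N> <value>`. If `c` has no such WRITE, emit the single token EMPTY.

Scan writes for key=c with version <= 18:
  v1 WRITE a 11 -> skip
  v2 WRITE c 64 -> keep
  v3 WRITE d 89 -> skip
  v4 WRITE d 18 -> skip
  v5 WRITE a 70 -> skip
  v6 WRITE d 75 -> skip
  v7 WRITE c 51 -> keep
  v8 WRITE d 9 -> skip
  v9 WRITE b 87 -> skip
  v10 WRITE c 51 -> keep
  v11 WRITE c 65 -> keep
  v12 WRITE a 66 -> skip
  v13 WRITE c 56 -> keep
  v14 WRITE b 39 -> skip
  v15 WRITE b 54 -> skip
  v16 WRITE c 36 -> keep
  v17 WRITE c 11 -> keep
  v18 WRITE a 70 -> skip
  v19 WRITE d 38 -> skip
  v20 WRITE b 31 -> skip
  v21 WRITE c 63 -> drop (> snap)
  v22 WRITE c 51 -> drop (> snap)
  v23 WRITE a 67 -> skip
  v24 WRITE d 37 -> skip
  v25 WRITE d 13 -> skip
  v26 WRITE d 12 -> skip
Collected: [(2, 64), (7, 51), (10, 51), (11, 65), (13, 56), (16, 36), (17, 11)]

Answer: v2 64
v7 51
v10 51
v11 65
v13 56
v16 36
v17 11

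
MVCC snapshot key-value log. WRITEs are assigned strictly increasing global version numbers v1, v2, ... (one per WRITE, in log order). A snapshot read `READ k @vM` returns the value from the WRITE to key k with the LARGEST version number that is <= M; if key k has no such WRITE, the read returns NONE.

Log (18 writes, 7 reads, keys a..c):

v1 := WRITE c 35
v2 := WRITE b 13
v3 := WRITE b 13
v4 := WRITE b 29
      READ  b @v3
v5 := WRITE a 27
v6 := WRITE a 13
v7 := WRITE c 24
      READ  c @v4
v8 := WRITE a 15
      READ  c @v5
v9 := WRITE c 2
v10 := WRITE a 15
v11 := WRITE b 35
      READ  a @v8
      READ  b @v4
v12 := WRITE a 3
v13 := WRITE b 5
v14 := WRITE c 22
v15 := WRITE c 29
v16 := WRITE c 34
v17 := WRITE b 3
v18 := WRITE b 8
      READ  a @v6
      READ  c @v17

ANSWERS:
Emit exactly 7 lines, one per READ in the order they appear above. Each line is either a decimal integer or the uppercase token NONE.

v1: WRITE c=35  (c history now [(1, 35)])
v2: WRITE b=13  (b history now [(2, 13)])
v3: WRITE b=13  (b history now [(2, 13), (3, 13)])
v4: WRITE b=29  (b history now [(2, 13), (3, 13), (4, 29)])
READ b @v3: history=[(2, 13), (3, 13), (4, 29)] -> pick v3 -> 13
v5: WRITE a=27  (a history now [(5, 27)])
v6: WRITE a=13  (a history now [(5, 27), (6, 13)])
v7: WRITE c=24  (c history now [(1, 35), (7, 24)])
READ c @v4: history=[(1, 35), (7, 24)] -> pick v1 -> 35
v8: WRITE a=15  (a history now [(5, 27), (6, 13), (8, 15)])
READ c @v5: history=[(1, 35), (7, 24)] -> pick v1 -> 35
v9: WRITE c=2  (c history now [(1, 35), (7, 24), (9, 2)])
v10: WRITE a=15  (a history now [(5, 27), (6, 13), (8, 15), (10, 15)])
v11: WRITE b=35  (b history now [(2, 13), (3, 13), (4, 29), (11, 35)])
READ a @v8: history=[(5, 27), (6, 13), (8, 15), (10, 15)] -> pick v8 -> 15
READ b @v4: history=[(2, 13), (3, 13), (4, 29), (11, 35)] -> pick v4 -> 29
v12: WRITE a=3  (a history now [(5, 27), (6, 13), (8, 15), (10, 15), (12, 3)])
v13: WRITE b=5  (b history now [(2, 13), (3, 13), (4, 29), (11, 35), (13, 5)])
v14: WRITE c=22  (c history now [(1, 35), (7, 24), (9, 2), (14, 22)])
v15: WRITE c=29  (c history now [(1, 35), (7, 24), (9, 2), (14, 22), (15, 29)])
v16: WRITE c=34  (c history now [(1, 35), (7, 24), (9, 2), (14, 22), (15, 29), (16, 34)])
v17: WRITE b=3  (b history now [(2, 13), (3, 13), (4, 29), (11, 35), (13, 5), (17, 3)])
v18: WRITE b=8  (b history now [(2, 13), (3, 13), (4, 29), (11, 35), (13, 5), (17, 3), (18, 8)])
READ a @v6: history=[(5, 27), (6, 13), (8, 15), (10, 15), (12, 3)] -> pick v6 -> 13
READ c @v17: history=[(1, 35), (7, 24), (9, 2), (14, 22), (15, 29), (16, 34)] -> pick v16 -> 34

Answer: 13
35
35
15
29
13
34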